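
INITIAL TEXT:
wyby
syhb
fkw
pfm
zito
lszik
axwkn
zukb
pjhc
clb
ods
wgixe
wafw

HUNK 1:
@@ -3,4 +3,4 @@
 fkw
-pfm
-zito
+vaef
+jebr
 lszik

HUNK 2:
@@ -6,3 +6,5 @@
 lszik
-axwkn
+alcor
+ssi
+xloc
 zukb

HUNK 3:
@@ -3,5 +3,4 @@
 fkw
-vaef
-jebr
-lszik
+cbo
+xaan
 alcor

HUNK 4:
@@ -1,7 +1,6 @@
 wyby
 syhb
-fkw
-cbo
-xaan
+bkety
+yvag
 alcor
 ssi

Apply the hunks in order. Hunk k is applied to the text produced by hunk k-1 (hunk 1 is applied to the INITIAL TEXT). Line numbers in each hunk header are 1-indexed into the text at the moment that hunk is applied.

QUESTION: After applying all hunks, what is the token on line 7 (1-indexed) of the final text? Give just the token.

Hunk 1: at line 3 remove [pfm,zito] add [vaef,jebr] -> 13 lines: wyby syhb fkw vaef jebr lszik axwkn zukb pjhc clb ods wgixe wafw
Hunk 2: at line 6 remove [axwkn] add [alcor,ssi,xloc] -> 15 lines: wyby syhb fkw vaef jebr lszik alcor ssi xloc zukb pjhc clb ods wgixe wafw
Hunk 3: at line 3 remove [vaef,jebr,lszik] add [cbo,xaan] -> 14 lines: wyby syhb fkw cbo xaan alcor ssi xloc zukb pjhc clb ods wgixe wafw
Hunk 4: at line 1 remove [fkw,cbo,xaan] add [bkety,yvag] -> 13 lines: wyby syhb bkety yvag alcor ssi xloc zukb pjhc clb ods wgixe wafw
Final line 7: xloc

Answer: xloc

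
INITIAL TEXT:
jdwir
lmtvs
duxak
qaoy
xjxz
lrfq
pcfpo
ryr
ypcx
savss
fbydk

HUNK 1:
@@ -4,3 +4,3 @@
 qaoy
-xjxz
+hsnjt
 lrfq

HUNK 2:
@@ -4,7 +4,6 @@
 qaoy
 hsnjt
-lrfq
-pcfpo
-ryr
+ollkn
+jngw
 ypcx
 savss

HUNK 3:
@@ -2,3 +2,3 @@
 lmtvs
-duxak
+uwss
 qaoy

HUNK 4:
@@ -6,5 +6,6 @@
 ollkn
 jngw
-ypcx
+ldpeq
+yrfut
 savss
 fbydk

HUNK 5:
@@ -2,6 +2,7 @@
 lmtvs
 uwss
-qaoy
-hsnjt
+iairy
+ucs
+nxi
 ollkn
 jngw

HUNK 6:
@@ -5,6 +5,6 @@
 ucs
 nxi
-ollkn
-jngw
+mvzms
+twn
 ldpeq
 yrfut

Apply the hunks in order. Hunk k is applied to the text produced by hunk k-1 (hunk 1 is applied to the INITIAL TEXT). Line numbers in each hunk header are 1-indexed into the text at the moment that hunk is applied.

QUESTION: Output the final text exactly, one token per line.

Hunk 1: at line 4 remove [xjxz] add [hsnjt] -> 11 lines: jdwir lmtvs duxak qaoy hsnjt lrfq pcfpo ryr ypcx savss fbydk
Hunk 2: at line 4 remove [lrfq,pcfpo,ryr] add [ollkn,jngw] -> 10 lines: jdwir lmtvs duxak qaoy hsnjt ollkn jngw ypcx savss fbydk
Hunk 3: at line 2 remove [duxak] add [uwss] -> 10 lines: jdwir lmtvs uwss qaoy hsnjt ollkn jngw ypcx savss fbydk
Hunk 4: at line 6 remove [ypcx] add [ldpeq,yrfut] -> 11 lines: jdwir lmtvs uwss qaoy hsnjt ollkn jngw ldpeq yrfut savss fbydk
Hunk 5: at line 2 remove [qaoy,hsnjt] add [iairy,ucs,nxi] -> 12 lines: jdwir lmtvs uwss iairy ucs nxi ollkn jngw ldpeq yrfut savss fbydk
Hunk 6: at line 5 remove [ollkn,jngw] add [mvzms,twn] -> 12 lines: jdwir lmtvs uwss iairy ucs nxi mvzms twn ldpeq yrfut savss fbydk

Answer: jdwir
lmtvs
uwss
iairy
ucs
nxi
mvzms
twn
ldpeq
yrfut
savss
fbydk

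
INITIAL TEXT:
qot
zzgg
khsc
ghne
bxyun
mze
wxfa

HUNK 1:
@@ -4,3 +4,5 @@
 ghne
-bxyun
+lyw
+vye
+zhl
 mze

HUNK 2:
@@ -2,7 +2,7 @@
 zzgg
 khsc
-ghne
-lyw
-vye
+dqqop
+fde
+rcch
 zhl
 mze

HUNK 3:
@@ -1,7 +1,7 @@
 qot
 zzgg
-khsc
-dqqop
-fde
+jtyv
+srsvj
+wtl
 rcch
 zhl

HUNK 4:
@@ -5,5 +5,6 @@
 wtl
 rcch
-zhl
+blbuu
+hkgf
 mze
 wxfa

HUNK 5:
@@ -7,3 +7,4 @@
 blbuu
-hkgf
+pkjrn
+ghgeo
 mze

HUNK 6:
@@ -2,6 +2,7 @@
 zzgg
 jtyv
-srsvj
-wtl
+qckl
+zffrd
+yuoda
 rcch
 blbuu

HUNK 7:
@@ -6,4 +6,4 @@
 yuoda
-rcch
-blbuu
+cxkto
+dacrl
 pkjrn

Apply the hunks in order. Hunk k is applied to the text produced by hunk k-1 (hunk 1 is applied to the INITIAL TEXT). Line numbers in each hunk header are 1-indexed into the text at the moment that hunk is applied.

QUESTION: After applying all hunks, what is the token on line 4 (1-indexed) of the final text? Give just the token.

Hunk 1: at line 4 remove [bxyun] add [lyw,vye,zhl] -> 9 lines: qot zzgg khsc ghne lyw vye zhl mze wxfa
Hunk 2: at line 2 remove [ghne,lyw,vye] add [dqqop,fde,rcch] -> 9 lines: qot zzgg khsc dqqop fde rcch zhl mze wxfa
Hunk 3: at line 1 remove [khsc,dqqop,fde] add [jtyv,srsvj,wtl] -> 9 lines: qot zzgg jtyv srsvj wtl rcch zhl mze wxfa
Hunk 4: at line 5 remove [zhl] add [blbuu,hkgf] -> 10 lines: qot zzgg jtyv srsvj wtl rcch blbuu hkgf mze wxfa
Hunk 5: at line 7 remove [hkgf] add [pkjrn,ghgeo] -> 11 lines: qot zzgg jtyv srsvj wtl rcch blbuu pkjrn ghgeo mze wxfa
Hunk 6: at line 2 remove [srsvj,wtl] add [qckl,zffrd,yuoda] -> 12 lines: qot zzgg jtyv qckl zffrd yuoda rcch blbuu pkjrn ghgeo mze wxfa
Hunk 7: at line 6 remove [rcch,blbuu] add [cxkto,dacrl] -> 12 lines: qot zzgg jtyv qckl zffrd yuoda cxkto dacrl pkjrn ghgeo mze wxfa
Final line 4: qckl

Answer: qckl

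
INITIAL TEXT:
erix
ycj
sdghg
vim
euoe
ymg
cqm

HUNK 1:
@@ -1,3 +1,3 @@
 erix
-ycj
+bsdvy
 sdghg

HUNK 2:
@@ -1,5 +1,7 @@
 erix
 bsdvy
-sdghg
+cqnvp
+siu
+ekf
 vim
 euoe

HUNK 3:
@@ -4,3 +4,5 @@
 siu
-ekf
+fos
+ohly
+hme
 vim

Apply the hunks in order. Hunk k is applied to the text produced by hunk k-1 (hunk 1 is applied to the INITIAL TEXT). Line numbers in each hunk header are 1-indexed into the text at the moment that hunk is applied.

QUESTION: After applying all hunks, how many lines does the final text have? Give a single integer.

Answer: 11

Derivation:
Hunk 1: at line 1 remove [ycj] add [bsdvy] -> 7 lines: erix bsdvy sdghg vim euoe ymg cqm
Hunk 2: at line 1 remove [sdghg] add [cqnvp,siu,ekf] -> 9 lines: erix bsdvy cqnvp siu ekf vim euoe ymg cqm
Hunk 3: at line 4 remove [ekf] add [fos,ohly,hme] -> 11 lines: erix bsdvy cqnvp siu fos ohly hme vim euoe ymg cqm
Final line count: 11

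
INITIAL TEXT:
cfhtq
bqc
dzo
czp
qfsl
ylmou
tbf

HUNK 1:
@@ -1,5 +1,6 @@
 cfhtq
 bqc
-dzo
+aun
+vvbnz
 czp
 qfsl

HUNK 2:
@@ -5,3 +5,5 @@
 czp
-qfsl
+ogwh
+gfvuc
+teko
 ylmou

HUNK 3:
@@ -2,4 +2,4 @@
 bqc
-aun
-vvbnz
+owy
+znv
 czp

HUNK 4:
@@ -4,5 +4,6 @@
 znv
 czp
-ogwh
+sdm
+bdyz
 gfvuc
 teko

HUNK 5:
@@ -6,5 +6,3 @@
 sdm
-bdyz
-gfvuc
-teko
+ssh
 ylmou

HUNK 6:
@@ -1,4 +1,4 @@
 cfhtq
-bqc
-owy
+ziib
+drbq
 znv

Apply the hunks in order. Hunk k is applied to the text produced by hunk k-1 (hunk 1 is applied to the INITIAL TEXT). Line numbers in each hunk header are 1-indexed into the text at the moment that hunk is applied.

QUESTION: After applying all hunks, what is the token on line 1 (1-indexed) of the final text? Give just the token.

Hunk 1: at line 1 remove [dzo] add [aun,vvbnz] -> 8 lines: cfhtq bqc aun vvbnz czp qfsl ylmou tbf
Hunk 2: at line 5 remove [qfsl] add [ogwh,gfvuc,teko] -> 10 lines: cfhtq bqc aun vvbnz czp ogwh gfvuc teko ylmou tbf
Hunk 3: at line 2 remove [aun,vvbnz] add [owy,znv] -> 10 lines: cfhtq bqc owy znv czp ogwh gfvuc teko ylmou tbf
Hunk 4: at line 4 remove [ogwh] add [sdm,bdyz] -> 11 lines: cfhtq bqc owy znv czp sdm bdyz gfvuc teko ylmou tbf
Hunk 5: at line 6 remove [bdyz,gfvuc,teko] add [ssh] -> 9 lines: cfhtq bqc owy znv czp sdm ssh ylmou tbf
Hunk 6: at line 1 remove [bqc,owy] add [ziib,drbq] -> 9 lines: cfhtq ziib drbq znv czp sdm ssh ylmou tbf
Final line 1: cfhtq

Answer: cfhtq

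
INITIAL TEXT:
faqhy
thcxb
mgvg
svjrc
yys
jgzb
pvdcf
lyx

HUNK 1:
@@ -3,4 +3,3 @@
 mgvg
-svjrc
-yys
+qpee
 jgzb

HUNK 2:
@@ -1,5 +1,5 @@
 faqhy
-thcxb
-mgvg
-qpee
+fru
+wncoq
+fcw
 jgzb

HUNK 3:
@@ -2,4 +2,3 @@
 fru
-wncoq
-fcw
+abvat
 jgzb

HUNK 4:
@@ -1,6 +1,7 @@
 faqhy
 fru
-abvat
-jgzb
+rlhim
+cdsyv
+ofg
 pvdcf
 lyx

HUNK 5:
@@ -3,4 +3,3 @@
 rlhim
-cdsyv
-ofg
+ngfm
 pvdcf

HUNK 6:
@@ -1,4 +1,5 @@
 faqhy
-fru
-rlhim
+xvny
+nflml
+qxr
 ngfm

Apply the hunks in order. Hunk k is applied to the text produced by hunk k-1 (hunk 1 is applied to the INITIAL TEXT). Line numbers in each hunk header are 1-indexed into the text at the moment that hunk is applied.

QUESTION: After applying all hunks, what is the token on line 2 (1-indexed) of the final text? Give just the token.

Answer: xvny

Derivation:
Hunk 1: at line 3 remove [svjrc,yys] add [qpee] -> 7 lines: faqhy thcxb mgvg qpee jgzb pvdcf lyx
Hunk 2: at line 1 remove [thcxb,mgvg,qpee] add [fru,wncoq,fcw] -> 7 lines: faqhy fru wncoq fcw jgzb pvdcf lyx
Hunk 3: at line 2 remove [wncoq,fcw] add [abvat] -> 6 lines: faqhy fru abvat jgzb pvdcf lyx
Hunk 4: at line 1 remove [abvat,jgzb] add [rlhim,cdsyv,ofg] -> 7 lines: faqhy fru rlhim cdsyv ofg pvdcf lyx
Hunk 5: at line 3 remove [cdsyv,ofg] add [ngfm] -> 6 lines: faqhy fru rlhim ngfm pvdcf lyx
Hunk 6: at line 1 remove [fru,rlhim] add [xvny,nflml,qxr] -> 7 lines: faqhy xvny nflml qxr ngfm pvdcf lyx
Final line 2: xvny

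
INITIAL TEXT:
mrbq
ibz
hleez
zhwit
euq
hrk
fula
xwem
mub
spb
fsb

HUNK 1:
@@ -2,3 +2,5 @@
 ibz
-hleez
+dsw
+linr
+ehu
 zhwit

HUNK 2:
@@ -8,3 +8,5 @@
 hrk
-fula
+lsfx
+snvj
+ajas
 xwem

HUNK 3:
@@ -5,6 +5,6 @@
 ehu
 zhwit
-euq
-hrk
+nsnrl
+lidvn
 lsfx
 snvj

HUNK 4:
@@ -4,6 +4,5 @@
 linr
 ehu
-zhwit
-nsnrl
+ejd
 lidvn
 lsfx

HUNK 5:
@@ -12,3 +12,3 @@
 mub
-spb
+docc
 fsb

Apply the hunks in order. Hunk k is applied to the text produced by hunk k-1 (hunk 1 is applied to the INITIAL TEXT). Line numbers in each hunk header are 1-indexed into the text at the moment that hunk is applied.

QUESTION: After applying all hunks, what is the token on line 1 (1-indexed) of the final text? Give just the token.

Answer: mrbq

Derivation:
Hunk 1: at line 2 remove [hleez] add [dsw,linr,ehu] -> 13 lines: mrbq ibz dsw linr ehu zhwit euq hrk fula xwem mub spb fsb
Hunk 2: at line 8 remove [fula] add [lsfx,snvj,ajas] -> 15 lines: mrbq ibz dsw linr ehu zhwit euq hrk lsfx snvj ajas xwem mub spb fsb
Hunk 3: at line 5 remove [euq,hrk] add [nsnrl,lidvn] -> 15 lines: mrbq ibz dsw linr ehu zhwit nsnrl lidvn lsfx snvj ajas xwem mub spb fsb
Hunk 4: at line 4 remove [zhwit,nsnrl] add [ejd] -> 14 lines: mrbq ibz dsw linr ehu ejd lidvn lsfx snvj ajas xwem mub spb fsb
Hunk 5: at line 12 remove [spb] add [docc] -> 14 lines: mrbq ibz dsw linr ehu ejd lidvn lsfx snvj ajas xwem mub docc fsb
Final line 1: mrbq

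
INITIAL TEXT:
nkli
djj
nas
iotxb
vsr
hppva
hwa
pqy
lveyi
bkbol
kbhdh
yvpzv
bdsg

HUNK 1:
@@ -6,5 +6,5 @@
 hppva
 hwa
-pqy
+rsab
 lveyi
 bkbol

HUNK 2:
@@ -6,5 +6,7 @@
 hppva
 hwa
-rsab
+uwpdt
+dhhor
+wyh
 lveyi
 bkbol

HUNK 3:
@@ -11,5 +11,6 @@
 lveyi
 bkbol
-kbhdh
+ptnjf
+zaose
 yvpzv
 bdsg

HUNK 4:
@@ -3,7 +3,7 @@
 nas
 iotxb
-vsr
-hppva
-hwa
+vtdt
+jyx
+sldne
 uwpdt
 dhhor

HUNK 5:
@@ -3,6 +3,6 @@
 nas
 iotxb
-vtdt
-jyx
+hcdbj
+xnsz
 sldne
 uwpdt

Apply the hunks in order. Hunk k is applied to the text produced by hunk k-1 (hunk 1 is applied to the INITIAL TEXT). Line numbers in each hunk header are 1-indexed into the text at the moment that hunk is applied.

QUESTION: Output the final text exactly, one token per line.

Hunk 1: at line 6 remove [pqy] add [rsab] -> 13 lines: nkli djj nas iotxb vsr hppva hwa rsab lveyi bkbol kbhdh yvpzv bdsg
Hunk 2: at line 6 remove [rsab] add [uwpdt,dhhor,wyh] -> 15 lines: nkli djj nas iotxb vsr hppva hwa uwpdt dhhor wyh lveyi bkbol kbhdh yvpzv bdsg
Hunk 3: at line 11 remove [kbhdh] add [ptnjf,zaose] -> 16 lines: nkli djj nas iotxb vsr hppva hwa uwpdt dhhor wyh lveyi bkbol ptnjf zaose yvpzv bdsg
Hunk 4: at line 3 remove [vsr,hppva,hwa] add [vtdt,jyx,sldne] -> 16 lines: nkli djj nas iotxb vtdt jyx sldne uwpdt dhhor wyh lveyi bkbol ptnjf zaose yvpzv bdsg
Hunk 5: at line 3 remove [vtdt,jyx] add [hcdbj,xnsz] -> 16 lines: nkli djj nas iotxb hcdbj xnsz sldne uwpdt dhhor wyh lveyi bkbol ptnjf zaose yvpzv bdsg

Answer: nkli
djj
nas
iotxb
hcdbj
xnsz
sldne
uwpdt
dhhor
wyh
lveyi
bkbol
ptnjf
zaose
yvpzv
bdsg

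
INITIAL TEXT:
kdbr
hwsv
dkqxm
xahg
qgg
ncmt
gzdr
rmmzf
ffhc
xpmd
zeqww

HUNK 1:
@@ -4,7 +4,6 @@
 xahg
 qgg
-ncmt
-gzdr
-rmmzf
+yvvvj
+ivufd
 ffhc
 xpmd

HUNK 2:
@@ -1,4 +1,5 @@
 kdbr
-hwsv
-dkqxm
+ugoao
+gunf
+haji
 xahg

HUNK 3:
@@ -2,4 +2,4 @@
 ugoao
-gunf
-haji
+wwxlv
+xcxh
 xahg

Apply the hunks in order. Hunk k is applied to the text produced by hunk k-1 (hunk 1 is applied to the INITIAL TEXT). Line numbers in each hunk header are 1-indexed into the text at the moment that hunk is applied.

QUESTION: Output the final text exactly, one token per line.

Answer: kdbr
ugoao
wwxlv
xcxh
xahg
qgg
yvvvj
ivufd
ffhc
xpmd
zeqww

Derivation:
Hunk 1: at line 4 remove [ncmt,gzdr,rmmzf] add [yvvvj,ivufd] -> 10 lines: kdbr hwsv dkqxm xahg qgg yvvvj ivufd ffhc xpmd zeqww
Hunk 2: at line 1 remove [hwsv,dkqxm] add [ugoao,gunf,haji] -> 11 lines: kdbr ugoao gunf haji xahg qgg yvvvj ivufd ffhc xpmd zeqww
Hunk 3: at line 2 remove [gunf,haji] add [wwxlv,xcxh] -> 11 lines: kdbr ugoao wwxlv xcxh xahg qgg yvvvj ivufd ffhc xpmd zeqww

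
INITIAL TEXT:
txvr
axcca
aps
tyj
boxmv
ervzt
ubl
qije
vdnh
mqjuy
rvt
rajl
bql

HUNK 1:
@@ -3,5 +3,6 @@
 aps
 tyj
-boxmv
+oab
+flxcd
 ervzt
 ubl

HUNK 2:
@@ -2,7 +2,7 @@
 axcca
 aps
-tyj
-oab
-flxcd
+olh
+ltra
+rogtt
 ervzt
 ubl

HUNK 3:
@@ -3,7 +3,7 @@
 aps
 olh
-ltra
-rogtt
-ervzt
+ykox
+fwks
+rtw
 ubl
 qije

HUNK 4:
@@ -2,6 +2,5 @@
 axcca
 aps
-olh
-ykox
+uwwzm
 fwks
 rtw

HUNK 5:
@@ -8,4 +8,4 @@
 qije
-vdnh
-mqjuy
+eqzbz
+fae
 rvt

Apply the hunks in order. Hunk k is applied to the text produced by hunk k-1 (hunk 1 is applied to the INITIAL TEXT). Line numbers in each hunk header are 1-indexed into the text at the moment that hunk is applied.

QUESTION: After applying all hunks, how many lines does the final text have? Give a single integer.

Hunk 1: at line 3 remove [boxmv] add [oab,flxcd] -> 14 lines: txvr axcca aps tyj oab flxcd ervzt ubl qije vdnh mqjuy rvt rajl bql
Hunk 2: at line 2 remove [tyj,oab,flxcd] add [olh,ltra,rogtt] -> 14 lines: txvr axcca aps olh ltra rogtt ervzt ubl qije vdnh mqjuy rvt rajl bql
Hunk 3: at line 3 remove [ltra,rogtt,ervzt] add [ykox,fwks,rtw] -> 14 lines: txvr axcca aps olh ykox fwks rtw ubl qije vdnh mqjuy rvt rajl bql
Hunk 4: at line 2 remove [olh,ykox] add [uwwzm] -> 13 lines: txvr axcca aps uwwzm fwks rtw ubl qije vdnh mqjuy rvt rajl bql
Hunk 5: at line 8 remove [vdnh,mqjuy] add [eqzbz,fae] -> 13 lines: txvr axcca aps uwwzm fwks rtw ubl qije eqzbz fae rvt rajl bql
Final line count: 13

Answer: 13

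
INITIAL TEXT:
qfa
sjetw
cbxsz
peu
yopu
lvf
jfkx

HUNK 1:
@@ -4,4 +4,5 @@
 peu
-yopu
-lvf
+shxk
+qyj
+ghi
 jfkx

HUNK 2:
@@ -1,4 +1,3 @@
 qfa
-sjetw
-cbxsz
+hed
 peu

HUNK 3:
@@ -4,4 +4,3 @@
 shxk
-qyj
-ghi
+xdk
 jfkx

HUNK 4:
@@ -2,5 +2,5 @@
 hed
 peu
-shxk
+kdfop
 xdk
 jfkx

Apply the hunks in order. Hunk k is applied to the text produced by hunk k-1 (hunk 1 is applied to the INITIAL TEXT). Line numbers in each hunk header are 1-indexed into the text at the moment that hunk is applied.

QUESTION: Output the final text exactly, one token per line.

Answer: qfa
hed
peu
kdfop
xdk
jfkx

Derivation:
Hunk 1: at line 4 remove [yopu,lvf] add [shxk,qyj,ghi] -> 8 lines: qfa sjetw cbxsz peu shxk qyj ghi jfkx
Hunk 2: at line 1 remove [sjetw,cbxsz] add [hed] -> 7 lines: qfa hed peu shxk qyj ghi jfkx
Hunk 3: at line 4 remove [qyj,ghi] add [xdk] -> 6 lines: qfa hed peu shxk xdk jfkx
Hunk 4: at line 2 remove [shxk] add [kdfop] -> 6 lines: qfa hed peu kdfop xdk jfkx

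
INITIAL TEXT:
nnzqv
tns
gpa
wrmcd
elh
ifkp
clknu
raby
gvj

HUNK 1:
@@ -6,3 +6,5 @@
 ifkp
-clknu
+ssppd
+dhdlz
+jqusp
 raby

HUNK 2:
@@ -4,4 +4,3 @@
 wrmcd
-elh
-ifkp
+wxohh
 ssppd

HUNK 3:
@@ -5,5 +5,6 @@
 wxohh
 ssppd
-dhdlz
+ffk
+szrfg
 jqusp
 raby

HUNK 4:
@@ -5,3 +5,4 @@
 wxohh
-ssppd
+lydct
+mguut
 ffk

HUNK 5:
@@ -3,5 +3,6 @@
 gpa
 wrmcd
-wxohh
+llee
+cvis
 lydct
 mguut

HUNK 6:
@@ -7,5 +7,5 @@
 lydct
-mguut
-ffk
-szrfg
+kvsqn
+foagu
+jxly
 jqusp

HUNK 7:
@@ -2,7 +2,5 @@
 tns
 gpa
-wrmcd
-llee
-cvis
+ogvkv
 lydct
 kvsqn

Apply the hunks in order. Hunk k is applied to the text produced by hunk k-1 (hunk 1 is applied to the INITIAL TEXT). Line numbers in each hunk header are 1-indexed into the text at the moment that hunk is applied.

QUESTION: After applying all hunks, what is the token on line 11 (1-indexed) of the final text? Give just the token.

Hunk 1: at line 6 remove [clknu] add [ssppd,dhdlz,jqusp] -> 11 lines: nnzqv tns gpa wrmcd elh ifkp ssppd dhdlz jqusp raby gvj
Hunk 2: at line 4 remove [elh,ifkp] add [wxohh] -> 10 lines: nnzqv tns gpa wrmcd wxohh ssppd dhdlz jqusp raby gvj
Hunk 3: at line 5 remove [dhdlz] add [ffk,szrfg] -> 11 lines: nnzqv tns gpa wrmcd wxohh ssppd ffk szrfg jqusp raby gvj
Hunk 4: at line 5 remove [ssppd] add [lydct,mguut] -> 12 lines: nnzqv tns gpa wrmcd wxohh lydct mguut ffk szrfg jqusp raby gvj
Hunk 5: at line 3 remove [wxohh] add [llee,cvis] -> 13 lines: nnzqv tns gpa wrmcd llee cvis lydct mguut ffk szrfg jqusp raby gvj
Hunk 6: at line 7 remove [mguut,ffk,szrfg] add [kvsqn,foagu,jxly] -> 13 lines: nnzqv tns gpa wrmcd llee cvis lydct kvsqn foagu jxly jqusp raby gvj
Hunk 7: at line 2 remove [wrmcd,llee,cvis] add [ogvkv] -> 11 lines: nnzqv tns gpa ogvkv lydct kvsqn foagu jxly jqusp raby gvj
Final line 11: gvj

Answer: gvj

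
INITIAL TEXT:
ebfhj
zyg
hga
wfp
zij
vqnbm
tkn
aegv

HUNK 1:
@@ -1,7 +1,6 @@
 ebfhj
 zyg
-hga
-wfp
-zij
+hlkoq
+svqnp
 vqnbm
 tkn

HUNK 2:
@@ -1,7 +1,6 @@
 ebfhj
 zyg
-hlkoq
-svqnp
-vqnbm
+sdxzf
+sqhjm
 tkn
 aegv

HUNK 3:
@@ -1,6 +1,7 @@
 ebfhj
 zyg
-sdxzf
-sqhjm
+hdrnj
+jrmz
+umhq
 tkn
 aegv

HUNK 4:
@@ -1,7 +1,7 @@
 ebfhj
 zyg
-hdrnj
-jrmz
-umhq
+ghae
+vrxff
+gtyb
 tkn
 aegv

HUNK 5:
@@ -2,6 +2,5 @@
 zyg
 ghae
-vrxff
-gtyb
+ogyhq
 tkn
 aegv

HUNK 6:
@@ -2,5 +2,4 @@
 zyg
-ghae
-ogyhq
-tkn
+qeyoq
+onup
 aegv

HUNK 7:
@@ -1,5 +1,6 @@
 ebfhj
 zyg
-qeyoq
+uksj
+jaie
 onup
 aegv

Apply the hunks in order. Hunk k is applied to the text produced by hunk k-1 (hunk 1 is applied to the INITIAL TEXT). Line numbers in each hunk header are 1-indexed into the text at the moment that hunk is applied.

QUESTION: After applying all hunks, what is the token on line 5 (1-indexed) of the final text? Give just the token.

Answer: onup

Derivation:
Hunk 1: at line 1 remove [hga,wfp,zij] add [hlkoq,svqnp] -> 7 lines: ebfhj zyg hlkoq svqnp vqnbm tkn aegv
Hunk 2: at line 1 remove [hlkoq,svqnp,vqnbm] add [sdxzf,sqhjm] -> 6 lines: ebfhj zyg sdxzf sqhjm tkn aegv
Hunk 3: at line 1 remove [sdxzf,sqhjm] add [hdrnj,jrmz,umhq] -> 7 lines: ebfhj zyg hdrnj jrmz umhq tkn aegv
Hunk 4: at line 1 remove [hdrnj,jrmz,umhq] add [ghae,vrxff,gtyb] -> 7 lines: ebfhj zyg ghae vrxff gtyb tkn aegv
Hunk 5: at line 2 remove [vrxff,gtyb] add [ogyhq] -> 6 lines: ebfhj zyg ghae ogyhq tkn aegv
Hunk 6: at line 2 remove [ghae,ogyhq,tkn] add [qeyoq,onup] -> 5 lines: ebfhj zyg qeyoq onup aegv
Hunk 7: at line 1 remove [qeyoq] add [uksj,jaie] -> 6 lines: ebfhj zyg uksj jaie onup aegv
Final line 5: onup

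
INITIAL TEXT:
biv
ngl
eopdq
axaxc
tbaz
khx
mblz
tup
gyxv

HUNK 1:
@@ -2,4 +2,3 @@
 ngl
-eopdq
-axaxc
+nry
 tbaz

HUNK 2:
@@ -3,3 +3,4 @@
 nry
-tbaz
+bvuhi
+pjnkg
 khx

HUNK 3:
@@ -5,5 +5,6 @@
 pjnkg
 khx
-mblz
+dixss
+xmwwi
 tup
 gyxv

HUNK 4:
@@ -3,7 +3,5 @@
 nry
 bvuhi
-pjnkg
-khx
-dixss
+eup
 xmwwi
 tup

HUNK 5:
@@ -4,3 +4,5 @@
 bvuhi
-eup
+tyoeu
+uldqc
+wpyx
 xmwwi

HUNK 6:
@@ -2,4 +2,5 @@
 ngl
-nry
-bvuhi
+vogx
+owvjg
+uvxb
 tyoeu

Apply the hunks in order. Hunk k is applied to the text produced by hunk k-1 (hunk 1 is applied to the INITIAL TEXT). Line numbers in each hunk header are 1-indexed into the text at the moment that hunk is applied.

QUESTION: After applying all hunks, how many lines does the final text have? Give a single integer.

Answer: 11

Derivation:
Hunk 1: at line 2 remove [eopdq,axaxc] add [nry] -> 8 lines: biv ngl nry tbaz khx mblz tup gyxv
Hunk 2: at line 3 remove [tbaz] add [bvuhi,pjnkg] -> 9 lines: biv ngl nry bvuhi pjnkg khx mblz tup gyxv
Hunk 3: at line 5 remove [mblz] add [dixss,xmwwi] -> 10 lines: biv ngl nry bvuhi pjnkg khx dixss xmwwi tup gyxv
Hunk 4: at line 3 remove [pjnkg,khx,dixss] add [eup] -> 8 lines: biv ngl nry bvuhi eup xmwwi tup gyxv
Hunk 5: at line 4 remove [eup] add [tyoeu,uldqc,wpyx] -> 10 lines: biv ngl nry bvuhi tyoeu uldqc wpyx xmwwi tup gyxv
Hunk 6: at line 2 remove [nry,bvuhi] add [vogx,owvjg,uvxb] -> 11 lines: biv ngl vogx owvjg uvxb tyoeu uldqc wpyx xmwwi tup gyxv
Final line count: 11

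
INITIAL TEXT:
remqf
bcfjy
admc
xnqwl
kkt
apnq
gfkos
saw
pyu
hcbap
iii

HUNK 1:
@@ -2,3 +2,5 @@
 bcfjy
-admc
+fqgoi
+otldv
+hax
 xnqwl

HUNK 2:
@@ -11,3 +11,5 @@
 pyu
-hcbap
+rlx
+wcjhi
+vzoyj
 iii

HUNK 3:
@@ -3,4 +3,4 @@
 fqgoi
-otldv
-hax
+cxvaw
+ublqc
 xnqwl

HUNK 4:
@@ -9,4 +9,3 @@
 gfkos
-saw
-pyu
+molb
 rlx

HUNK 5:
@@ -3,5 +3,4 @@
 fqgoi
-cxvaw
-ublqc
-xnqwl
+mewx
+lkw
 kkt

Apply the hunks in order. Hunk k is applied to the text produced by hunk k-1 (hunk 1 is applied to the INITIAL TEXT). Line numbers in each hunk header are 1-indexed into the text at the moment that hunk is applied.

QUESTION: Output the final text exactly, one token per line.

Hunk 1: at line 2 remove [admc] add [fqgoi,otldv,hax] -> 13 lines: remqf bcfjy fqgoi otldv hax xnqwl kkt apnq gfkos saw pyu hcbap iii
Hunk 2: at line 11 remove [hcbap] add [rlx,wcjhi,vzoyj] -> 15 lines: remqf bcfjy fqgoi otldv hax xnqwl kkt apnq gfkos saw pyu rlx wcjhi vzoyj iii
Hunk 3: at line 3 remove [otldv,hax] add [cxvaw,ublqc] -> 15 lines: remqf bcfjy fqgoi cxvaw ublqc xnqwl kkt apnq gfkos saw pyu rlx wcjhi vzoyj iii
Hunk 4: at line 9 remove [saw,pyu] add [molb] -> 14 lines: remqf bcfjy fqgoi cxvaw ublqc xnqwl kkt apnq gfkos molb rlx wcjhi vzoyj iii
Hunk 5: at line 3 remove [cxvaw,ublqc,xnqwl] add [mewx,lkw] -> 13 lines: remqf bcfjy fqgoi mewx lkw kkt apnq gfkos molb rlx wcjhi vzoyj iii

Answer: remqf
bcfjy
fqgoi
mewx
lkw
kkt
apnq
gfkos
molb
rlx
wcjhi
vzoyj
iii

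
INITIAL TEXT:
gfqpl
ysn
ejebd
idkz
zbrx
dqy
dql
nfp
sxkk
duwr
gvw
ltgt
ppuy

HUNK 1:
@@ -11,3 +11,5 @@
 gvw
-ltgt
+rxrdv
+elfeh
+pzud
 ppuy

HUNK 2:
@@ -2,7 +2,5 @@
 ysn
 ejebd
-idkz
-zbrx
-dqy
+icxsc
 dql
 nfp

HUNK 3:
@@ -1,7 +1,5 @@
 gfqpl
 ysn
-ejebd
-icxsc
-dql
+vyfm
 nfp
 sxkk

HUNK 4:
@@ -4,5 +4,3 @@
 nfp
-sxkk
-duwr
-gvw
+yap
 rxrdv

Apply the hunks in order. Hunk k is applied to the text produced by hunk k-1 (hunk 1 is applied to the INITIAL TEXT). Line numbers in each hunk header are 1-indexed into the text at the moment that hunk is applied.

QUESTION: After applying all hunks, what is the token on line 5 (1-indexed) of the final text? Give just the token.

Answer: yap

Derivation:
Hunk 1: at line 11 remove [ltgt] add [rxrdv,elfeh,pzud] -> 15 lines: gfqpl ysn ejebd idkz zbrx dqy dql nfp sxkk duwr gvw rxrdv elfeh pzud ppuy
Hunk 2: at line 2 remove [idkz,zbrx,dqy] add [icxsc] -> 13 lines: gfqpl ysn ejebd icxsc dql nfp sxkk duwr gvw rxrdv elfeh pzud ppuy
Hunk 3: at line 1 remove [ejebd,icxsc,dql] add [vyfm] -> 11 lines: gfqpl ysn vyfm nfp sxkk duwr gvw rxrdv elfeh pzud ppuy
Hunk 4: at line 4 remove [sxkk,duwr,gvw] add [yap] -> 9 lines: gfqpl ysn vyfm nfp yap rxrdv elfeh pzud ppuy
Final line 5: yap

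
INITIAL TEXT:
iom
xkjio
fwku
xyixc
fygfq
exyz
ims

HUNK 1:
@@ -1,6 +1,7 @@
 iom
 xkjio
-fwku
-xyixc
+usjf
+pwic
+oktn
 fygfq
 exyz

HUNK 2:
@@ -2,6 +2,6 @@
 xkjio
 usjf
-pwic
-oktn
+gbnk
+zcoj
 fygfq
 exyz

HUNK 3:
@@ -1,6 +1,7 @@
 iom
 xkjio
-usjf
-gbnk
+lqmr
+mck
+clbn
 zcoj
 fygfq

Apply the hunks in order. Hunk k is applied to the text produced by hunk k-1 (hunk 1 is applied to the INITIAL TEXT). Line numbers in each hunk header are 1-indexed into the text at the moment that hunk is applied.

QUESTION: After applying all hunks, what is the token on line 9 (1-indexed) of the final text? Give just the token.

Hunk 1: at line 1 remove [fwku,xyixc] add [usjf,pwic,oktn] -> 8 lines: iom xkjio usjf pwic oktn fygfq exyz ims
Hunk 2: at line 2 remove [pwic,oktn] add [gbnk,zcoj] -> 8 lines: iom xkjio usjf gbnk zcoj fygfq exyz ims
Hunk 3: at line 1 remove [usjf,gbnk] add [lqmr,mck,clbn] -> 9 lines: iom xkjio lqmr mck clbn zcoj fygfq exyz ims
Final line 9: ims

Answer: ims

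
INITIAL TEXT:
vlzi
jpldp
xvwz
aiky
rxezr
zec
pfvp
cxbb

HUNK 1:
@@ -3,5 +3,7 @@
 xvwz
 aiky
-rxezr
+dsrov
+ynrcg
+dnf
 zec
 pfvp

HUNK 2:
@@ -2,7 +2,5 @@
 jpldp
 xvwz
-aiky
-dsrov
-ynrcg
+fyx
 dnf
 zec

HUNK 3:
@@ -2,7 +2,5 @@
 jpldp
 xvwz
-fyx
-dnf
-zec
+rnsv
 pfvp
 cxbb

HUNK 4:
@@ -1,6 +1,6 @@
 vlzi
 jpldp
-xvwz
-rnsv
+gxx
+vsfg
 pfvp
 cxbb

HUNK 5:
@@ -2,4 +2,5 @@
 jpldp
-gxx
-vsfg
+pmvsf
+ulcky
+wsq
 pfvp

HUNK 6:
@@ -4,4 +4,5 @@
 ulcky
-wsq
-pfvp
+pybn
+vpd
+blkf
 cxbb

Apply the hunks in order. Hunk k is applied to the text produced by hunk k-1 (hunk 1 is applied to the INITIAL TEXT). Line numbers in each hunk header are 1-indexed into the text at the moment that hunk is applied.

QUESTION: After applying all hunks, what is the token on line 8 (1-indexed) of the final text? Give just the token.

Hunk 1: at line 3 remove [rxezr] add [dsrov,ynrcg,dnf] -> 10 lines: vlzi jpldp xvwz aiky dsrov ynrcg dnf zec pfvp cxbb
Hunk 2: at line 2 remove [aiky,dsrov,ynrcg] add [fyx] -> 8 lines: vlzi jpldp xvwz fyx dnf zec pfvp cxbb
Hunk 3: at line 2 remove [fyx,dnf,zec] add [rnsv] -> 6 lines: vlzi jpldp xvwz rnsv pfvp cxbb
Hunk 4: at line 1 remove [xvwz,rnsv] add [gxx,vsfg] -> 6 lines: vlzi jpldp gxx vsfg pfvp cxbb
Hunk 5: at line 2 remove [gxx,vsfg] add [pmvsf,ulcky,wsq] -> 7 lines: vlzi jpldp pmvsf ulcky wsq pfvp cxbb
Hunk 6: at line 4 remove [wsq,pfvp] add [pybn,vpd,blkf] -> 8 lines: vlzi jpldp pmvsf ulcky pybn vpd blkf cxbb
Final line 8: cxbb

Answer: cxbb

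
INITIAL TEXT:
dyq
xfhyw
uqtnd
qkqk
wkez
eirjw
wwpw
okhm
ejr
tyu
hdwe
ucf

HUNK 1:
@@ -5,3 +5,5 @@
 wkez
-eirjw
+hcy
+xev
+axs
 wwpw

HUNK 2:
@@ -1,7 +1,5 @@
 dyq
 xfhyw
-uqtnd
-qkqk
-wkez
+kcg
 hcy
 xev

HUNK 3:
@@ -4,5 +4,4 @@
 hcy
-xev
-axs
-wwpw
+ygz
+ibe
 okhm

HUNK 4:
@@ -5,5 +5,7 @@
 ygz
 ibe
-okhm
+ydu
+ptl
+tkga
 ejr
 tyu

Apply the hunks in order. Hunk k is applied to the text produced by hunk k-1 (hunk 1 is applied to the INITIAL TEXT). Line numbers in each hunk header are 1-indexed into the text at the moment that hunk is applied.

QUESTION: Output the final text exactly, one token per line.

Answer: dyq
xfhyw
kcg
hcy
ygz
ibe
ydu
ptl
tkga
ejr
tyu
hdwe
ucf

Derivation:
Hunk 1: at line 5 remove [eirjw] add [hcy,xev,axs] -> 14 lines: dyq xfhyw uqtnd qkqk wkez hcy xev axs wwpw okhm ejr tyu hdwe ucf
Hunk 2: at line 1 remove [uqtnd,qkqk,wkez] add [kcg] -> 12 lines: dyq xfhyw kcg hcy xev axs wwpw okhm ejr tyu hdwe ucf
Hunk 3: at line 4 remove [xev,axs,wwpw] add [ygz,ibe] -> 11 lines: dyq xfhyw kcg hcy ygz ibe okhm ejr tyu hdwe ucf
Hunk 4: at line 5 remove [okhm] add [ydu,ptl,tkga] -> 13 lines: dyq xfhyw kcg hcy ygz ibe ydu ptl tkga ejr tyu hdwe ucf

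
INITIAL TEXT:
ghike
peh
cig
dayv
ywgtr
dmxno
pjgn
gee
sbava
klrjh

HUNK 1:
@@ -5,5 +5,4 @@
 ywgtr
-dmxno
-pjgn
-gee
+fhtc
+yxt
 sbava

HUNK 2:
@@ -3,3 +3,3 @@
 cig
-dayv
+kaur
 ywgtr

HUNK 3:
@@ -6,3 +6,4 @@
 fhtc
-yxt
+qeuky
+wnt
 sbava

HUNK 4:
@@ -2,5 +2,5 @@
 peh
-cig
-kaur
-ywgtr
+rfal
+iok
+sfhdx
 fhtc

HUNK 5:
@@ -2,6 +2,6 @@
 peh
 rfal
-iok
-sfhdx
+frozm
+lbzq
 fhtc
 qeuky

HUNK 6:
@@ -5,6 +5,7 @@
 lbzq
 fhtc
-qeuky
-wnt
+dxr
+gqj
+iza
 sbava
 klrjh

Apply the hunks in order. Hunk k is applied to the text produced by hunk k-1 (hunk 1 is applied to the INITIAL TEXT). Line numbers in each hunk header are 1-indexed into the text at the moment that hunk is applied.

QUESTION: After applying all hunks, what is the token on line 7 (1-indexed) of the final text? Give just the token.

Hunk 1: at line 5 remove [dmxno,pjgn,gee] add [fhtc,yxt] -> 9 lines: ghike peh cig dayv ywgtr fhtc yxt sbava klrjh
Hunk 2: at line 3 remove [dayv] add [kaur] -> 9 lines: ghike peh cig kaur ywgtr fhtc yxt sbava klrjh
Hunk 3: at line 6 remove [yxt] add [qeuky,wnt] -> 10 lines: ghike peh cig kaur ywgtr fhtc qeuky wnt sbava klrjh
Hunk 4: at line 2 remove [cig,kaur,ywgtr] add [rfal,iok,sfhdx] -> 10 lines: ghike peh rfal iok sfhdx fhtc qeuky wnt sbava klrjh
Hunk 5: at line 2 remove [iok,sfhdx] add [frozm,lbzq] -> 10 lines: ghike peh rfal frozm lbzq fhtc qeuky wnt sbava klrjh
Hunk 6: at line 5 remove [qeuky,wnt] add [dxr,gqj,iza] -> 11 lines: ghike peh rfal frozm lbzq fhtc dxr gqj iza sbava klrjh
Final line 7: dxr

Answer: dxr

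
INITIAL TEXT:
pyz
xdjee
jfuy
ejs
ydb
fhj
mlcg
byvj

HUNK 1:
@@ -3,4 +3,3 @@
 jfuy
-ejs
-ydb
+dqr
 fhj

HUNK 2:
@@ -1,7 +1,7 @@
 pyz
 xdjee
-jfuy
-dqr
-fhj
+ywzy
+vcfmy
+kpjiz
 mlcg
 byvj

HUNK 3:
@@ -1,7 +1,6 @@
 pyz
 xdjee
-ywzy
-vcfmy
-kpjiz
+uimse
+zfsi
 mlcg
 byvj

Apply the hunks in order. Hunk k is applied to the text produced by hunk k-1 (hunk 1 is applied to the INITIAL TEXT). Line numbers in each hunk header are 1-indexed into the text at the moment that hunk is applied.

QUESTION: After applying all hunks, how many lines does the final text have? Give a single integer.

Answer: 6

Derivation:
Hunk 1: at line 3 remove [ejs,ydb] add [dqr] -> 7 lines: pyz xdjee jfuy dqr fhj mlcg byvj
Hunk 2: at line 1 remove [jfuy,dqr,fhj] add [ywzy,vcfmy,kpjiz] -> 7 lines: pyz xdjee ywzy vcfmy kpjiz mlcg byvj
Hunk 3: at line 1 remove [ywzy,vcfmy,kpjiz] add [uimse,zfsi] -> 6 lines: pyz xdjee uimse zfsi mlcg byvj
Final line count: 6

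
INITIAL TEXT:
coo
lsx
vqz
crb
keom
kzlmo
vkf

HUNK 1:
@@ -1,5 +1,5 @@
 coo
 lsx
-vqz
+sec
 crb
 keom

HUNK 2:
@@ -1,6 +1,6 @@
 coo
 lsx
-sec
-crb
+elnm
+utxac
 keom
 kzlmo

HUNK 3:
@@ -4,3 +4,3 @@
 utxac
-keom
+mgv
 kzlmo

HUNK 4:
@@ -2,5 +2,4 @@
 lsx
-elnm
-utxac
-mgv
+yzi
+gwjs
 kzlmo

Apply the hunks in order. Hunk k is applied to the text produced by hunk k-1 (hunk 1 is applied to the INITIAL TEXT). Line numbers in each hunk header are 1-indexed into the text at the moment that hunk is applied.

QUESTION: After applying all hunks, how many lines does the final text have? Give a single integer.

Hunk 1: at line 1 remove [vqz] add [sec] -> 7 lines: coo lsx sec crb keom kzlmo vkf
Hunk 2: at line 1 remove [sec,crb] add [elnm,utxac] -> 7 lines: coo lsx elnm utxac keom kzlmo vkf
Hunk 3: at line 4 remove [keom] add [mgv] -> 7 lines: coo lsx elnm utxac mgv kzlmo vkf
Hunk 4: at line 2 remove [elnm,utxac,mgv] add [yzi,gwjs] -> 6 lines: coo lsx yzi gwjs kzlmo vkf
Final line count: 6

Answer: 6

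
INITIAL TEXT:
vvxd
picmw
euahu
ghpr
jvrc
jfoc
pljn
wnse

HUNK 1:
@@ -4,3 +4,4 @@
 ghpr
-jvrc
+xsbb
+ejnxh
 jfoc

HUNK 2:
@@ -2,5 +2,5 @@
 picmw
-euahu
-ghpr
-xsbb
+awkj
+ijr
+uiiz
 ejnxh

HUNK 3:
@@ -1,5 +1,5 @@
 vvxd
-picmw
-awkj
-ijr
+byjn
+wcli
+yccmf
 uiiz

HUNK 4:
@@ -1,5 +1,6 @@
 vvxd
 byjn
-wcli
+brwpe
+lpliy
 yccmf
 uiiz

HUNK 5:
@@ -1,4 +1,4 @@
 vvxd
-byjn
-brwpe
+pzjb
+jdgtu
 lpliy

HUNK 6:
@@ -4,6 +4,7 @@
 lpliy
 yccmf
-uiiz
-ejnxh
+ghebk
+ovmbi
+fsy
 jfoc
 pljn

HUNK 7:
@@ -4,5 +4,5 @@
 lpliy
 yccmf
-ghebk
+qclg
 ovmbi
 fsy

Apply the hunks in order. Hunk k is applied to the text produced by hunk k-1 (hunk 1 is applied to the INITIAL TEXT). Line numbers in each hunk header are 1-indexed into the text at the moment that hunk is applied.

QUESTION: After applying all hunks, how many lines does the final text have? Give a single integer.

Hunk 1: at line 4 remove [jvrc] add [xsbb,ejnxh] -> 9 lines: vvxd picmw euahu ghpr xsbb ejnxh jfoc pljn wnse
Hunk 2: at line 2 remove [euahu,ghpr,xsbb] add [awkj,ijr,uiiz] -> 9 lines: vvxd picmw awkj ijr uiiz ejnxh jfoc pljn wnse
Hunk 3: at line 1 remove [picmw,awkj,ijr] add [byjn,wcli,yccmf] -> 9 lines: vvxd byjn wcli yccmf uiiz ejnxh jfoc pljn wnse
Hunk 4: at line 1 remove [wcli] add [brwpe,lpliy] -> 10 lines: vvxd byjn brwpe lpliy yccmf uiiz ejnxh jfoc pljn wnse
Hunk 5: at line 1 remove [byjn,brwpe] add [pzjb,jdgtu] -> 10 lines: vvxd pzjb jdgtu lpliy yccmf uiiz ejnxh jfoc pljn wnse
Hunk 6: at line 4 remove [uiiz,ejnxh] add [ghebk,ovmbi,fsy] -> 11 lines: vvxd pzjb jdgtu lpliy yccmf ghebk ovmbi fsy jfoc pljn wnse
Hunk 7: at line 4 remove [ghebk] add [qclg] -> 11 lines: vvxd pzjb jdgtu lpliy yccmf qclg ovmbi fsy jfoc pljn wnse
Final line count: 11

Answer: 11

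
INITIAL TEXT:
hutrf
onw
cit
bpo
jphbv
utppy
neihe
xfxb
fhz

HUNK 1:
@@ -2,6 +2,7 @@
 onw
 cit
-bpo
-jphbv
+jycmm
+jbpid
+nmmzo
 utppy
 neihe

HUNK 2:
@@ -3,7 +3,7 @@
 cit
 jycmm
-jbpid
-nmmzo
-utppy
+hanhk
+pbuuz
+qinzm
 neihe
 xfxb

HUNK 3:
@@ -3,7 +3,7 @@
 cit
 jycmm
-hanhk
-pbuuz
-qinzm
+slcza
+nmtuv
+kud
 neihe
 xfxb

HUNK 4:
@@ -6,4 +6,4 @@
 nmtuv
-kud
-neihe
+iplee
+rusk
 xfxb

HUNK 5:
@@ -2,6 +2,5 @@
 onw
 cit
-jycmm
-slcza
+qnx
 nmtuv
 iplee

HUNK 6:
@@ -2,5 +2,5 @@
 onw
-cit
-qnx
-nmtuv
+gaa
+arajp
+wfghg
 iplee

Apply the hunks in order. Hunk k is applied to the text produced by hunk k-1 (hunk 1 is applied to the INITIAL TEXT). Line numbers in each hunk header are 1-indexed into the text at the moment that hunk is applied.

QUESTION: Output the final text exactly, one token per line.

Answer: hutrf
onw
gaa
arajp
wfghg
iplee
rusk
xfxb
fhz

Derivation:
Hunk 1: at line 2 remove [bpo,jphbv] add [jycmm,jbpid,nmmzo] -> 10 lines: hutrf onw cit jycmm jbpid nmmzo utppy neihe xfxb fhz
Hunk 2: at line 3 remove [jbpid,nmmzo,utppy] add [hanhk,pbuuz,qinzm] -> 10 lines: hutrf onw cit jycmm hanhk pbuuz qinzm neihe xfxb fhz
Hunk 3: at line 3 remove [hanhk,pbuuz,qinzm] add [slcza,nmtuv,kud] -> 10 lines: hutrf onw cit jycmm slcza nmtuv kud neihe xfxb fhz
Hunk 4: at line 6 remove [kud,neihe] add [iplee,rusk] -> 10 lines: hutrf onw cit jycmm slcza nmtuv iplee rusk xfxb fhz
Hunk 5: at line 2 remove [jycmm,slcza] add [qnx] -> 9 lines: hutrf onw cit qnx nmtuv iplee rusk xfxb fhz
Hunk 6: at line 2 remove [cit,qnx,nmtuv] add [gaa,arajp,wfghg] -> 9 lines: hutrf onw gaa arajp wfghg iplee rusk xfxb fhz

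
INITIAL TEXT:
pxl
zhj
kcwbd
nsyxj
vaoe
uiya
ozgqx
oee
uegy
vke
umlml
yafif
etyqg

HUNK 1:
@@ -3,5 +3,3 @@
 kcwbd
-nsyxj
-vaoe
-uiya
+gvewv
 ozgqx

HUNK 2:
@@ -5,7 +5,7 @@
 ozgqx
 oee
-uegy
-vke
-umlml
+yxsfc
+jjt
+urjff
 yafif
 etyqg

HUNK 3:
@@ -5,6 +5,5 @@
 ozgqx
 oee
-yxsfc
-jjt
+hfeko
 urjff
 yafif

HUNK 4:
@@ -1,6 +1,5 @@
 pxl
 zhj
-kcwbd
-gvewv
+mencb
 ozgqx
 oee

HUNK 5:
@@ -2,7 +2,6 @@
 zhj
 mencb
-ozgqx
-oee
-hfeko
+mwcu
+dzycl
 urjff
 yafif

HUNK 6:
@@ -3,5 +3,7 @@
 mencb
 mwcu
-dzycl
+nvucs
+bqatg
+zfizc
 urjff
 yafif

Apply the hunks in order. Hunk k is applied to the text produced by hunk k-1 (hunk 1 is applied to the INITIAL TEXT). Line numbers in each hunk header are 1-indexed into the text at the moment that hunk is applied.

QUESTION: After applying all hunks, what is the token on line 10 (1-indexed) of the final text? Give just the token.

Answer: etyqg

Derivation:
Hunk 1: at line 3 remove [nsyxj,vaoe,uiya] add [gvewv] -> 11 lines: pxl zhj kcwbd gvewv ozgqx oee uegy vke umlml yafif etyqg
Hunk 2: at line 5 remove [uegy,vke,umlml] add [yxsfc,jjt,urjff] -> 11 lines: pxl zhj kcwbd gvewv ozgqx oee yxsfc jjt urjff yafif etyqg
Hunk 3: at line 5 remove [yxsfc,jjt] add [hfeko] -> 10 lines: pxl zhj kcwbd gvewv ozgqx oee hfeko urjff yafif etyqg
Hunk 4: at line 1 remove [kcwbd,gvewv] add [mencb] -> 9 lines: pxl zhj mencb ozgqx oee hfeko urjff yafif etyqg
Hunk 5: at line 2 remove [ozgqx,oee,hfeko] add [mwcu,dzycl] -> 8 lines: pxl zhj mencb mwcu dzycl urjff yafif etyqg
Hunk 6: at line 3 remove [dzycl] add [nvucs,bqatg,zfizc] -> 10 lines: pxl zhj mencb mwcu nvucs bqatg zfizc urjff yafif etyqg
Final line 10: etyqg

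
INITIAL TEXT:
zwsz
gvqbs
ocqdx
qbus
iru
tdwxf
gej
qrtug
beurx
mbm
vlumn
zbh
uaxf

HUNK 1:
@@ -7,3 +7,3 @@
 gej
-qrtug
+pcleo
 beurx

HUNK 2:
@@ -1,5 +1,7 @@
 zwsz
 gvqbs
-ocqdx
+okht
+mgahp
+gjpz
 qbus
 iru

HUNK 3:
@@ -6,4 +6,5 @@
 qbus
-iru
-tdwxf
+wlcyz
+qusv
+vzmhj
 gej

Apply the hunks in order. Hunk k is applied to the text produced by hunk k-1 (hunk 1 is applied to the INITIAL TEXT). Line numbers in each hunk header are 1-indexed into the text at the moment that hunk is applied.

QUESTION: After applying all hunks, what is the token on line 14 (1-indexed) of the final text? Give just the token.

Hunk 1: at line 7 remove [qrtug] add [pcleo] -> 13 lines: zwsz gvqbs ocqdx qbus iru tdwxf gej pcleo beurx mbm vlumn zbh uaxf
Hunk 2: at line 1 remove [ocqdx] add [okht,mgahp,gjpz] -> 15 lines: zwsz gvqbs okht mgahp gjpz qbus iru tdwxf gej pcleo beurx mbm vlumn zbh uaxf
Hunk 3: at line 6 remove [iru,tdwxf] add [wlcyz,qusv,vzmhj] -> 16 lines: zwsz gvqbs okht mgahp gjpz qbus wlcyz qusv vzmhj gej pcleo beurx mbm vlumn zbh uaxf
Final line 14: vlumn

Answer: vlumn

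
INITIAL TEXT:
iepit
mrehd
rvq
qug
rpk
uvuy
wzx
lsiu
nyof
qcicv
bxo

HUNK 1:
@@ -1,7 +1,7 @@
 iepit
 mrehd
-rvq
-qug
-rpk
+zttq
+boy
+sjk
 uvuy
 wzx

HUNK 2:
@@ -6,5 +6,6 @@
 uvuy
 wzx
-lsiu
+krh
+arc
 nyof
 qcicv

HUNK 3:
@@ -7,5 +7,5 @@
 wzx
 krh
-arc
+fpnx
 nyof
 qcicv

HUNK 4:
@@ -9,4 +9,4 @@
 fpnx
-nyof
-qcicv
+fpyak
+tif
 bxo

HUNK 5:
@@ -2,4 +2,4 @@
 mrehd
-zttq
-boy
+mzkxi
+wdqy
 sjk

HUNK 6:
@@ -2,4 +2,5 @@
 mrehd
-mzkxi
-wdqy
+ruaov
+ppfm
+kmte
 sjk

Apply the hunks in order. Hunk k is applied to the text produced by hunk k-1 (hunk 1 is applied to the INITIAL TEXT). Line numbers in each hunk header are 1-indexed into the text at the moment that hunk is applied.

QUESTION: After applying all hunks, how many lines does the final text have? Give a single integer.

Hunk 1: at line 1 remove [rvq,qug,rpk] add [zttq,boy,sjk] -> 11 lines: iepit mrehd zttq boy sjk uvuy wzx lsiu nyof qcicv bxo
Hunk 2: at line 6 remove [lsiu] add [krh,arc] -> 12 lines: iepit mrehd zttq boy sjk uvuy wzx krh arc nyof qcicv bxo
Hunk 3: at line 7 remove [arc] add [fpnx] -> 12 lines: iepit mrehd zttq boy sjk uvuy wzx krh fpnx nyof qcicv bxo
Hunk 4: at line 9 remove [nyof,qcicv] add [fpyak,tif] -> 12 lines: iepit mrehd zttq boy sjk uvuy wzx krh fpnx fpyak tif bxo
Hunk 5: at line 2 remove [zttq,boy] add [mzkxi,wdqy] -> 12 lines: iepit mrehd mzkxi wdqy sjk uvuy wzx krh fpnx fpyak tif bxo
Hunk 6: at line 2 remove [mzkxi,wdqy] add [ruaov,ppfm,kmte] -> 13 lines: iepit mrehd ruaov ppfm kmte sjk uvuy wzx krh fpnx fpyak tif bxo
Final line count: 13

Answer: 13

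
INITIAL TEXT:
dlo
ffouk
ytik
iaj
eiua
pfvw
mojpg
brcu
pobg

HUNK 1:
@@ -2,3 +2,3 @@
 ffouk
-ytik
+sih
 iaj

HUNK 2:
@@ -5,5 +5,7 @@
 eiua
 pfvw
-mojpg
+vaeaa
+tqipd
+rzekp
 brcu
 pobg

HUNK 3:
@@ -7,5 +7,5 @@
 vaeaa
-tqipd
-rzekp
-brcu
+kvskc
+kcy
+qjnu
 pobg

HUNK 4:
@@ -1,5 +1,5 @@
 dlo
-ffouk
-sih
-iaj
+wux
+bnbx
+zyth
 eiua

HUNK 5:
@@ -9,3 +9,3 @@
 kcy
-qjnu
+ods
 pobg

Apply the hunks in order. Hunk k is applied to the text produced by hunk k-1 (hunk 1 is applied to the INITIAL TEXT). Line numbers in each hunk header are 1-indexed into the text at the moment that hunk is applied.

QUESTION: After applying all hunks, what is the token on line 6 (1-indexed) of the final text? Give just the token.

Answer: pfvw

Derivation:
Hunk 1: at line 2 remove [ytik] add [sih] -> 9 lines: dlo ffouk sih iaj eiua pfvw mojpg brcu pobg
Hunk 2: at line 5 remove [mojpg] add [vaeaa,tqipd,rzekp] -> 11 lines: dlo ffouk sih iaj eiua pfvw vaeaa tqipd rzekp brcu pobg
Hunk 3: at line 7 remove [tqipd,rzekp,brcu] add [kvskc,kcy,qjnu] -> 11 lines: dlo ffouk sih iaj eiua pfvw vaeaa kvskc kcy qjnu pobg
Hunk 4: at line 1 remove [ffouk,sih,iaj] add [wux,bnbx,zyth] -> 11 lines: dlo wux bnbx zyth eiua pfvw vaeaa kvskc kcy qjnu pobg
Hunk 5: at line 9 remove [qjnu] add [ods] -> 11 lines: dlo wux bnbx zyth eiua pfvw vaeaa kvskc kcy ods pobg
Final line 6: pfvw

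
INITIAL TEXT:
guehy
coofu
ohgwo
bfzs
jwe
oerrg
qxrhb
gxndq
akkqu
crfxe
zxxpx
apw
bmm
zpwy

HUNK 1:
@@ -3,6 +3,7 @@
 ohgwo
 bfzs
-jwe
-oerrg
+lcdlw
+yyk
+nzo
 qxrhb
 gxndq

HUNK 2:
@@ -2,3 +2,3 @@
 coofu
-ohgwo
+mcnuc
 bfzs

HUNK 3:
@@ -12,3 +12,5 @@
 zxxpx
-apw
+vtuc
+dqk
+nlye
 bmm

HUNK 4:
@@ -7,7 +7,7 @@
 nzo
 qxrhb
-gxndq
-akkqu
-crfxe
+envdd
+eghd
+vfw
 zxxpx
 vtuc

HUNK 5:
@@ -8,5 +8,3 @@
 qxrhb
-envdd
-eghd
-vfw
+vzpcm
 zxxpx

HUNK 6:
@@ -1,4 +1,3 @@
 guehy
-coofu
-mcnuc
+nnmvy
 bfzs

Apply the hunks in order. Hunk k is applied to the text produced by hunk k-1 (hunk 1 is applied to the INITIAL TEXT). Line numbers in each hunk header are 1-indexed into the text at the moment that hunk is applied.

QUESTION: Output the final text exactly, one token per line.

Hunk 1: at line 3 remove [jwe,oerrg] add [lcdlw,yyk,nzo] -> 15 lines: guehy coofu ohgwo bfzs lcdlw yyk nzo qxrhb gxndq akkqu crfxe zxxpx apw bmm zpwy
Hunk 2: at line 2 remove [ohgwo] add [mcnuc] -> 15 lines: guehy coofu mcnuc bfzs lcdlw yyk nzo qxrhb gxndq akkqu crfxe zxxpx apw bmm zpwy
Hunk 3: at line 12 remove [apw] add [vtuc,dqk,nlye] -> 17 lines: guehy coofu mcnuc bfzs lcdlw yyk nzo qxrhb gxndq akkqu crfxe zxxpx vtuc dqk nlye bmm zpwy
Hunk 4: at line 7 remove [gxndq,akkqu,crfxe] add [envdd,eghd,vfw] -> 17 lines: guehy coofu mcnuc bfzs lcdlw yyk nzo qxrhb envdd eghd vfw zxxpx vtuc dqk nlye bmm zpwy
Hunk 5: at line 8 remove [envdd,eghd,vfw] add [vzpcm] -> 15 lines: guehy coofu mcnuc bfzs lcdlw yyk nzo qxrhb vzpcm zxxpx vtuc dqk nlye bmm zpwy
Hunk 6: at line 1 remove [coofu,mcnuc] add [nnmvy] -> 14 lines: guehy nnmvy bfzs lcdlw yyk nzo qxrhb vzpcm zxxpx vtuc dqk nlye bmm zpwy

Answer: guehy
nnmvy
bfzs
lcdlw
yyk
nzo
qxrhb
vzpcm
zxxpx
vtuc
dqk
nlye
bmm
zpwy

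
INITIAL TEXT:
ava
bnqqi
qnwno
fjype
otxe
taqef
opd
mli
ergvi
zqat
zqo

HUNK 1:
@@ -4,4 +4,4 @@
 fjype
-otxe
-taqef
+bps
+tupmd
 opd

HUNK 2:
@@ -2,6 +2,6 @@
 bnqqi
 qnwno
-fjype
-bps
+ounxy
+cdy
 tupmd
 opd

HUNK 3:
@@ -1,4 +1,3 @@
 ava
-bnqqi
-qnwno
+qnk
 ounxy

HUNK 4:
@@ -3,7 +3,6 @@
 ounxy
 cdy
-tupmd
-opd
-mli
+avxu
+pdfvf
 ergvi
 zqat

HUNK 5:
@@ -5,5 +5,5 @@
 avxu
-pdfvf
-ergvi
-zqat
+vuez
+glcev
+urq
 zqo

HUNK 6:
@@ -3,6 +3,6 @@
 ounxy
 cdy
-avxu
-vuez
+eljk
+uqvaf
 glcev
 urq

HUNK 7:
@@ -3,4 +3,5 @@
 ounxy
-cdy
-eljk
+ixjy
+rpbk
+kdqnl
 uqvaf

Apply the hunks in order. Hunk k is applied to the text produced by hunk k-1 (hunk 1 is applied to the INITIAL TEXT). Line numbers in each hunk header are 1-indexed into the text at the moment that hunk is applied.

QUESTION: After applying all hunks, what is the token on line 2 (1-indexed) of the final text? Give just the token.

Hunk 1: at line 4 remove [otxe,taqef] add [bps,tupmd] -> 11 lines: ava bnqqi qnwno fjype bps tupmd opd mli ergvi zqat zqo
Hunk 2: at line 2 remove [fjype,bps] add [ounxy,cdy] -> 11 lines: ava bnqqi qnwno ounxy cdy tupmd opd mli ergvi zqat zqo
Hunk 3: at line 1 remove [bnqqi,qnwno] add [qnk] -> 10 lines: ava qnk ounxy cdy tupmd opd mli ergvi zqat zqo
Hunk 4: at line 3 remove [tupmd,opd,mli] add [avxu,pdfvf] -> 9 lines: ava qnk ounxy cdy avxu pdfvf ergvi zqat zqo
Hunk 5: at line 5 remove [pdfvf,ergvi,zqat] add [vuez,glcev,urq] -> 9 lines: ava qnk ounxy cdy avxu vuez glcev urq zqo
Hunk 6: at line 3 remove [avxu,vuez] add [eljk,uqvaf] -> 9 lines: ava qnk ounxy cdy eljk uqvaf glcev urq zqo
Hunk 7: at line 3 remove [cdy,eljk] add [ixjy,rpbk,kdqnl] -> 10 lines: ava qnk ounxy ixjy rpbk kdqnl uqvaf glcev urq zqo
Final line 2: qnk

Answer: qnk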